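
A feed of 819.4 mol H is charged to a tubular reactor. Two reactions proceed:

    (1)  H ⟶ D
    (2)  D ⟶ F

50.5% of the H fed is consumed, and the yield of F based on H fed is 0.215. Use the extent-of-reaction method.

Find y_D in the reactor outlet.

Conversion of H: H consumed = 1ξ₁ = 0.505 × 819.4 → ξ₁ = 413.8 mol.
Yield of F: 1ξ₂ / 819.4 = 0.215 → ξ₂ = 176.2 mol.
Outlet amounts (n = n₀ + Σ ν·ξ):
  H: 819.4 − 1(413.8) = 405.6
  D: 0 + 1(413.8) − 1(176.2) = 237.6
  F: 0 + 1(176.2) = 176.2
Total out = 819.4 mol; y_D = 237.6 / 819.4 = 0.29.

0.29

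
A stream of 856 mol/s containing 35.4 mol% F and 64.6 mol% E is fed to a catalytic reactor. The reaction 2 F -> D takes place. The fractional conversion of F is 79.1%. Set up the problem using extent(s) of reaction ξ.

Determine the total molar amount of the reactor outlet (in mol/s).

F reacted = 0.791 × 303 = 239.7 mol/s; ν_F = −2, so ξ = 239.7/2 = 119.8 mol/s.
Outlet amounts (n = n₀ + ν ξ):
  F: 303 − 2(119.8) = 63.33
  D: 0 + 1(119.8) = 119.8
  E: 553 (inert)
Total out = 63.33 + 119.8 + 553 = 736.2 mol/s.

736 mol/s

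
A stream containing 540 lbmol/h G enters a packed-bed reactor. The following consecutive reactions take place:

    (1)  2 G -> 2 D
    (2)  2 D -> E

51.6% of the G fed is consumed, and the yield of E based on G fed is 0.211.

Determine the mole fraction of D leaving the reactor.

0.119

Conversion of G: G consumed = 2ξ₁ = 0.516 × 540 → ξ₁ = 139.3 lbmol/h.
Yield of E: 1ξ₂ / 540 = 0.211 → ξ₂ = 113.9 lbmol/h.
Outlet amounts (n = n₀ + Σ ν·ξ):
  G: 540 − 2(139.3) = 261.4
  D: 0 + 2(139.3) − 2(113.9) = 50.76
  E: 0 + 1(113.9) = 113.9
Total out = 426.1 lbmol/h; y_D = 50.76 / 426.1 = 0.1191.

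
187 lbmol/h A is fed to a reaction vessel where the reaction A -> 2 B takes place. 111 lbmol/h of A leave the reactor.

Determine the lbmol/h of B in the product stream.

152 lbmol/h

For A: n = n₀ − 1ξ → 111 = 187 − 1ξ, giving ξ = 76 lbmol/h.
Outlet amounts (n = n₀ + ν ξ):
  A: 187 − 1(76) = 111
  B: 0 + 2(76) = 152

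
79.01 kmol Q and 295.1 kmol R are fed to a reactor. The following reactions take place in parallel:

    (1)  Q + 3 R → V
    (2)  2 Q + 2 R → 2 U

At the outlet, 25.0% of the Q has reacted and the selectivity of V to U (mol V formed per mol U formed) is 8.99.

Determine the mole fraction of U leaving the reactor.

Conversion of Q: Q consumed = 0.25 × 79.01 = 19.75 kmol = 1ξ₁ + 2ξ₂.
Selectivity: 1ξ₁ / (2ξ₂) = 8.99 → ξ₁ = 17.98 ξ₂.
Substitute: (1·17.98 + 2) ξ₂ = 19.75 → ξ₂ = 0.9886 kmol, ξ₁ = 17.78 kmol.
Outlet amounts (n = n₀ + Σ ν·ξ):
  Q: 79.01 − 1(17.78) − 2(0.9886) = 59.26
  R: 295.1 − 3(17.78) − 2(0.9886) = 239.8
  V: 0 + 1(17.78) = 17.78
  U: 0 + 2(0.9886) = 1.977
Total out = 318.8 kmol; y_U = 1.977 / 318.8 = 0.006202.

0.0062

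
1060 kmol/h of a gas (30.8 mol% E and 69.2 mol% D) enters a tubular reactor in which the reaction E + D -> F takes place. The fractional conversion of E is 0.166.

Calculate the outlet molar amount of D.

E reacted = 0.166 × 326.5 = 54.2 kmol/h; ν_E = −1, so ξ = 54.2/1 = 54.2 kmol/h.
Outlet amounts (n = n₀ + ν ξ):
  E: 326.5 − 1(54.2) = 272.3
  D: 733.5 − 1(54.2) = 679.3
  F: 0 + 1(54.2) = 54.2

679 kmol/h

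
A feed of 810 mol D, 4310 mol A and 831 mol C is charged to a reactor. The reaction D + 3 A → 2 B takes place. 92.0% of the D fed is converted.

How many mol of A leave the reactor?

D reacted = 0.92 × 810 = 745.2 mol; ν_D = −1, so ξ = 745.2/1 = 745.2 mol.
Outlet amounts (n = n₀ + ν ξ):
  D: 810 − 1(745.2) = 64.8
  A: 4310 − 3(745.2) = 2074
  B: 0 + 2(745.2) = 1490
  C: 831 (inert)

2070 mol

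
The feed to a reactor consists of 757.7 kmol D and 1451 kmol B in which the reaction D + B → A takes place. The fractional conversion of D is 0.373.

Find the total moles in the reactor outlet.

D reacted = 0.373 × 757.7 = 282.6 kmol; ν_D = −1, so ξ = 282.6/1 = 282.6 kmol.
Outlet amounts (n = n₀ + ν ξ):
  D: 757.7 − 1(282.6) = 475.1
  B: 1451 − 1(282.6) = 1168
  A: 0 + 1(282.6) = 282.6
Total out = 475.1 + 1168 + 282.6 = 1926 kmol.

1930 kmol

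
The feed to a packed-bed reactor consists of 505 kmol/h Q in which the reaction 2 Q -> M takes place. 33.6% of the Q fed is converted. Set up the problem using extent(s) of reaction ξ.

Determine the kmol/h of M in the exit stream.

Q reacted = 0.336 × 505 = 169.7 kmol/h; ν_Q = −2, so ξ = 169.7/2 = 84.84 kmol/h.
Outlet amounts (n = n₀ + ν ξ):
  Q: 505 − 2(84.84) = 335.3
  M: 0 + 1(84.84) = 84.84

84.8 kmol/h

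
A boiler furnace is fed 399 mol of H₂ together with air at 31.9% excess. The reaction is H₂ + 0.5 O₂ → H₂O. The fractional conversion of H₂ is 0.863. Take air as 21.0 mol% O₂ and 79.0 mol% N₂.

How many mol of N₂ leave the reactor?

Stoichiometric O₂ = 0.5 × 399 = 199.5 mol; O₂ fed = 199.5 × 1.319 = 263.1 mol.
N₂ fed = 263.1 × 79/21 = 989.9 mol.
Fuel reacted = 0.863 × 399 → ξ = 344.3 mol.
Outlet (n = n₀ + ν ξ):
  H₂: 399 − 1(344.3) = 54.66
  O₂: 263.1 − 0.5(344.3) = 90.97
  N₂: 989.9 (inert)
  H₂O: 0 + 1(344.3) = 344.3

990 mol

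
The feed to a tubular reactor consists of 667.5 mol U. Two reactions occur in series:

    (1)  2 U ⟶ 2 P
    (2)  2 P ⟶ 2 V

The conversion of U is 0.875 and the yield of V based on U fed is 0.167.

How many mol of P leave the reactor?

Conversion of U: U consumed = 2ξ₁ = 0.875 × 667.5 → ξ₁ = 292 mol.
Yield of V: 2ξ₂ / 667.5 = 0.167 → ξ₂ = 55.74 mol.
Outlet amounts (n = n₀ + Σ ν·ξ):
  U: 667.5 − 2(292) = 83.44
  P: 0 + 2(292) − 2(55.74) = 472.6
  V: 0 + 2(55.74) = 111.5

473 mol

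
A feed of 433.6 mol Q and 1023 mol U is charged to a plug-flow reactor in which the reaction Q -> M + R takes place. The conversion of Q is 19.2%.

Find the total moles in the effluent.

Q reacted = 0.192 × 433.6 = 83.25 mol; ν_Q = −1, so ξ = 83.25/1 = 83.25 mol.
Outlet amounts (n = n₀ + ν ξ):
  Q: 433.6 − 1(83.25) = 350.3
  M: 0 + 1(83.25) = 83.25
  R: 0 + 1(83.25) = 83.25
  U: 1023 (inert)
Total out = 350.3 + 83.25 + 83.25 + 1023 = 1540 mol.

1540 mol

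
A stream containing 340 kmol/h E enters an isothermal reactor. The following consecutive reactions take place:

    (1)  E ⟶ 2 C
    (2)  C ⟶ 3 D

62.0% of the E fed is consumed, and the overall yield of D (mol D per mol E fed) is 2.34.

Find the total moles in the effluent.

1080 kmol/h

Conversion of E: E consumed = 1ξ₁ = 0.62 × 340 → ξ₁ = 210.8 kmol/h.
Yield of D: 3ξ₂ / 340 = 2.34 → ξ₂ = 265.2 kmol/h.
Outlet amounts (n = n₀ + Σ ν·ξ):
  E: 340 − 1(210.8) = 129.2
  C: 0 + 2(210.8) − 1(265.2) = 156.4
  D: 0 + 3(265.2) = 795.6
Total out = 129.2 + 156.4 + 795.6 = 1081 kmol/h.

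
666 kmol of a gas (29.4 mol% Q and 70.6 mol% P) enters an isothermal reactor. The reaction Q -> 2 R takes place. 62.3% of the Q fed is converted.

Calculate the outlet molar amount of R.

Q reacted = 0.623 × 195.8 = 122 kmol; ν_Q = −1, so ξ = 122/1 = 122 kmol.
Outlet amounts (n = n₀ + ν ξ):
  Q: 195.8 − 1(122) = 73.82
  R: 0 + 2(122) = 244
  P: 470.2 (inert)

244 kmol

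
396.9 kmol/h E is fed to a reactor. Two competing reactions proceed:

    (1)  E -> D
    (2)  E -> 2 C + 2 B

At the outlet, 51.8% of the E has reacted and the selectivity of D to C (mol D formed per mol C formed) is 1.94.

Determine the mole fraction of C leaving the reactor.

0.161

Conversion of E: E consumed = 0.518 × 396.9 = 205.6 kmol/h = 1ξ₁ + 1ξ₂.
Selectivity: 1ξ₁ / (2ξ₂) = 1.94 → ξ₁ = 3.88 ξ₂.
Substitute: (1·3.88 + 1) ξ₂ = 205.6 → ξ₂ = 42.13 kmol/h, ξ₁ = 163.5 kmol/h.
Outlet amounts (n = n₀ + Σ ν·ξ):
  E: 396.9 − 1(163.5) − 1(42.13) = 191.3
  D: 0 + 1(163.5) = 163.5
  C: 0 + 2(42.13) = 84.26
  B: 0 + 2(42.13) = 84.26
Total out = 523.3 kmol/h; y_C = 84.26 / 523.3 = 0.161.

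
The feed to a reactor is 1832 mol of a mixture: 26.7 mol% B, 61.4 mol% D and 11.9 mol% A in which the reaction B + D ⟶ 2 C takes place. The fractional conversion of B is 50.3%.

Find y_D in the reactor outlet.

B reacted = 0.503 × 489.1 = 246 mol; ν_B = −1, so ξ = 246/1 = 246 mol.
Outlet amounts (n = n₀ + ν ξ):
  B: 489.1 − 1(246) = 243.1
  D: 1125 − 1(246) = 878.8
  C: 0 + 2(246) = 492.1
  A: 218 (inert)
Total out = 1832 mol; y_D = 878.8 / 1832 = 0.4797.

0.48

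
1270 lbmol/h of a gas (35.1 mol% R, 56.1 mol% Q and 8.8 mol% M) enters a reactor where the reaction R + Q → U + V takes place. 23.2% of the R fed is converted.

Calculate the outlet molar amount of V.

103 lbmol/h

R reacted = 0.232 × 445.8 = 103.4 lbmol/h; ν_R = −1, so ξ = 103.4/1 = 103.4 lbmol/h.
Outlet amounts (n = n₀ + ν ξ):
  R: 445.8 − 1(103.4) = 342.4
  Q: 712.5 − 1(103.4) = 609.1
  U: 0 + 1(103.4) = 103.4
  V: 0 + 1(103.4) = 103.4
  M: 111.8 (inert)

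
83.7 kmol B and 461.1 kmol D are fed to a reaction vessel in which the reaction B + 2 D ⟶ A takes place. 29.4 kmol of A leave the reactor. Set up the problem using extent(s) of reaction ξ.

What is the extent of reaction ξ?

ξ = 29.4 kmol

For A: n = n₀ + 1ξ → 29.4 = 0 + 1ξ, giving ξ = 29.4 kmol.
Outlet amounts (n = n₀ + ν ξ):
  B: 83.7 − 1(29.4) = 54.3
  D: 461.1 − 2(29.4) = 402.3
  A: 0 + 1(29.4) = 29.4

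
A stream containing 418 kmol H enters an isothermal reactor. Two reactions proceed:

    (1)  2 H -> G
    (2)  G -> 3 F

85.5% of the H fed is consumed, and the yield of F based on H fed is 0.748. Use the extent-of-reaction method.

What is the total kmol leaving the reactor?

Conversion of H: H consumed = 2ξ₁ = 0.855 × 418 → ξ₁ = 178.7 kmol.
Yield of F: 3ξ₂ / 418 = 0.748 → ξ₂ = 104.2 kmol.
Outlet amounts (n = n₀ + Σ ν·ξ):
  H: 418 − 2(178.7) = 60.61
  G: 0 + 1(178.7) − 1(104.2) = 74.47
  F: 0 + 3(104.2) = 312.7
Total out = 60.61 + 74.47 + 312.7 = 447.7 kmol.

448 kmol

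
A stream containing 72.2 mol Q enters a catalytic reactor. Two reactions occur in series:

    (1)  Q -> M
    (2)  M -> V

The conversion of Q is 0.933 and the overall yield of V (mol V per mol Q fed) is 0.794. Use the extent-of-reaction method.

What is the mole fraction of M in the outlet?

0.139

Conversion of Q: Q consumed = 1ξ₁ = 0.933 × 72.2 → ξ₁ = 67.36 mol.
Yield of V: 1ξ₂ / 72.2 = 0.794 → ξ₂ = 57.33 mol.
Outlet amounts (n = n₀ + Σ ν·ξ):
  Q: 72.2 − 1(67.36) = 4.837
  M: 0 + 1(67.36) − 1(57.33) = 10.04
  V: 0 + 1(57.33) = 57.33
Total out = 72.2 mol; y_M = 10.04 / 72.2 = 0.139.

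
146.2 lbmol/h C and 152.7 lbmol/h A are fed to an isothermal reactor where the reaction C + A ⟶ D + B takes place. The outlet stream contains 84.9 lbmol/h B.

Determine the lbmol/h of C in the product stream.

61.3 lbmol/h

For B: n = n₀ + 1ξ → 84.9 = 0 + 1ξ, giving ξ = 84.9 lbmol/h.
Outlet amounts (n = n₀ + ν ξ):
  C: 146.2 − 1(84.9) = 61.3
  A: 152.7 − 1(84.9) = 67.8
  D: 0 + 1(84.9) = 84.9
  B: 0 + 1(84.9) = 84.9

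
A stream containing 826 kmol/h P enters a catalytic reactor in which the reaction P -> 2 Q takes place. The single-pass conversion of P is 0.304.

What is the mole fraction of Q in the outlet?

0.466

P reacted = 0.304 × 826 = 251.1 kmol/h; ν_P = −1, so ξ = 251.1/1 = 251.1 kmol/h.
Outlet amounts (n = n₀ + ν ξ):
  P: 826 − 1(251.1) = 574.9
  Q: 0 + 2(251.1) = 502.2
Total out = 1077 kmol/h; y_Q = 502.2 / 1077 = 0.4663.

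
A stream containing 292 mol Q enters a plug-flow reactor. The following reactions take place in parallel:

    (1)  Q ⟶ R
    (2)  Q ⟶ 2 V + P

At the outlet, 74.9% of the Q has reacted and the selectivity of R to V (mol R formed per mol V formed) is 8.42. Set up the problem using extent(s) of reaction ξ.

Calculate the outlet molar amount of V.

24.5 mol

Conversion of Q: Q consumed = 0.749 × 292 = 218.7 mol = 1ξ₁ + 1ξ₂.
Selectivity: 1ξ₁ / (2ξ₂) = 8.42 → ξ₁ = 16.84 ξ₂.
Substitute: (1·16.84 + 1) ξ₂ = 218.7 → ξ₂ = 12.26 mol, ξ₁ = 206.4 mol.
Outlet amounts (n = n₀ + Σ ν·ξ):
  Q: 292 − 1(206.4) − 1(12.26) = 73.29
  R: 0 + 1(206.4) = 206.4
  V: 0 + 2(12.26) = 24.52
  P: 0 + 1(12.26) = 12.26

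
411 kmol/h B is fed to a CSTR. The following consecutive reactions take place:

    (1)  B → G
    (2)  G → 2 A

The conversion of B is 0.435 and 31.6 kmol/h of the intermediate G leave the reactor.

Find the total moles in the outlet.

558 kmol/h

Conversion of B: B consumed = 1ξ₁ = 0.435 × 411 → ξ₁ = 178.8 kmol/h.
G balance: n_G = 0 + 1ξ₁ − 1ξ₂ = 31.6 → ξ₂ = (1·178.8 − 31.6)/1 = 147.2 kmol/h.
Outlet amounts (n = n₀ + Σ ν·ξ):
  B: 411 − 1(178.8) = 232.2
  G: 0 + 1(178.8) − 1(147.2) = 31.6
  A: 0 + 2(147.2) = 294.4
Total out = 232.2 + 31.6 + 294.4 = 558.2 kmol/h.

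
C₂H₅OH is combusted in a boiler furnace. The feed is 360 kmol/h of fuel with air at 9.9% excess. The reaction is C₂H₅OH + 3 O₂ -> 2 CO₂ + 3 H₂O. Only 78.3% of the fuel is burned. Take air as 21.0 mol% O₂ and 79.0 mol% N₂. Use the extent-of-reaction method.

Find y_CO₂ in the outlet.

Stoichiometric O₂ = 3 × 360 = 1080 kmol/h; O₂ fed = 1080 × 1.099 = 1187 kmol/h.
N₂ fed = 1187 × 79/21 = 4465 kmol/h.
Fuel reacted = 0.783 × 360 → ξ = 281.9 kmol/h.
Outlet (n = n₀ + ν ξ):
  C₂H₅OH: 360 − 1(281.9) = 78.12
  O₂: 1187 − 3(281.9) = 341.3
  N₂: 4465 (inert)
  CO₂: 0 + 2(281.9) = 563.8
  H₂O: 0 + 3(281.9) = 845.6
Total out = 6294 kmol/h; y_CO₂ = 563.8 / 6294 = 0.08957.

0.0896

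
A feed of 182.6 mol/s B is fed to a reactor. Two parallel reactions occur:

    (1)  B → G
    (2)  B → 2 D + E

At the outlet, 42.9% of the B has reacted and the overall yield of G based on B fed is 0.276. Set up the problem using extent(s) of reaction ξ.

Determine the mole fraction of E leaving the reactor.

Yield of G: 1ξ₁ / 182.6 = 0.276 → ξ₁ = 50.4 mol/s.
Conversion of B: 1ξ₁ + 1ξ₂ = 0.429 × 182.6 = 78.34 → ξ₂ = 27.94 mol/s.
Outlet amounts (n = n₀ + Σ ν·ξ):
  B: 182.6 − 1(50.4) − 1(27.94) = 104.3
  G: 0 + 1(50.4) = 50.4
  D: 0 + 2(27.94) = 55.88
  E: 0 + 1(27.94) = 27.94
Total out = 238.5 mol/s; y_E = 27.94 / 238.5 = 0.1172.

0.117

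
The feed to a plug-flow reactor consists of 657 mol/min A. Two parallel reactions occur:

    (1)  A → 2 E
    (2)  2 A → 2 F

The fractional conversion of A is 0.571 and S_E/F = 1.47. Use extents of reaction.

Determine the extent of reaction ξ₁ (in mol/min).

Conversion of A: A consumed = 0.571 × 657 = 375.1 mol/min = 1ξ₁ + 2ξ₂.
Selectivity: 2ξ₁ / (2ξ₂) = 1.47 → ξ₁ = 1.47 ξ₂.
Substitute: (1·1.47 + 2) ξ₂ = 375.1 → ξ₂ = 108.1 mol/min, ξ₁ = 158.9 mol/min.
Outlet amounts (n = n₀ + Σ ν·ξ):
  A: 657 − 1(158.9) − 2(108.1) = 281.9
  E: 0 + 2(158.9) = 317.8
  F: 0 + 2(108.1) = 216.2

ξ₁ = 159 mol/min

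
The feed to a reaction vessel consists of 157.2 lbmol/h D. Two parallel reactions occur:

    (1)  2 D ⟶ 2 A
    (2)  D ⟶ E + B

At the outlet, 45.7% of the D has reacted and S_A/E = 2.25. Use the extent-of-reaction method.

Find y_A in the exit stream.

Conversion of D: D consumed = 0.457 × 157.2 = 71.84 lbmol/h = 2ξ₁ + 1ξ₂.
Selectivity: 2ξ₁ / (1ξ₂) = 2.25 → ξ₁ = 1.125 ξ₂.
Substitute: (2·1.125 + 1) ξ₂ = 71.84 → ξ₂ = 22.1 lbmol/h, ξ₁ = 24.87 lbmol/h.
Outlet amounts (n = n₀ + Σ ν·ξ):
  D: 157.2 − 2(24.87) − 1(22.1) = 85.36
  A: 0 + 2(24.87) = 49.74
  E: 0 + 1(22.1) = 22.1
  B: 0 + 1(22.1) = 22.1
Total out = 179.3 lbmol/h; y_A = 49.74 / 179.3 = 0.2774.

0.277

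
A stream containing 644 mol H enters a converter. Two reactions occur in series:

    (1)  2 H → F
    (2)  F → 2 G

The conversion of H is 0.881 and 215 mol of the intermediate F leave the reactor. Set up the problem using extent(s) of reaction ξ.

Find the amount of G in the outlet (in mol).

Conversion of H: H consumed = 2ξ₁ = 0.881 × 644 → ξ₁ = 283.7 mol.
F balance: n_F = 0 + 1ξ₁ − 1ξ₂ = 215 → ξ₂ = (1·283.7 − 215)/1 = 68.68 mol.
Outlet amounts (n = n₀ + Σ ν·ξ):
  H: 644 − 2(283.7) = 76.64
  F: 0 + 1(283.7) − 1(68.68) = 215
  G: 0 + 2(68.68) = 137.4

137 mol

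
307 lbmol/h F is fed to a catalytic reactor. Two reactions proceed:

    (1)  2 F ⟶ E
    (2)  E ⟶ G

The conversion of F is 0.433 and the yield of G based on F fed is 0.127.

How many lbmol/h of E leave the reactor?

Conversion of F: F consumed = 2ξ₁ = 0.433 × 307 → ξ₁ = 66.47 lbmol/h.
Yield of G: 1ξ₂ / 307 = 0.127 → ξ₂ = 38.99 lbmol/h.
Outlet amounts (n = n₀ + Σ ν·ξ):
  F: 307 − 2(66.47) = 174.1
  E: 0 + 1(66.47) − 1(38.99) = 27.48
  G: 0 + 1(38.99) = 38.99

27.5 lbmol/h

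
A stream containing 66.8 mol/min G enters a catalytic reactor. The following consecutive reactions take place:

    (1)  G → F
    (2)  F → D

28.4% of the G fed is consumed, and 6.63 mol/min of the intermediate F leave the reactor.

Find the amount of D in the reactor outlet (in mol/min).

Conversion of G: G consumed = 1ξ₁ = 0.284 × 66.8 → ξ₁ = 18.97 mol/min.
F balance: n_F = 0 + 1ξ₁ − 1ξ₂ = 6.63 → ξ₂ = (1·18.97 − 6.63)/1 = 12.34 mol/min.
Outlet amounts (n = n₀ + Σ ν·ξ):
  G: 66.8 − 1(18.97) = 47.83
  F: 0 + 1(18.97) − 1(12.34) = 6.63
  D: 0 + 1(12.34) = 12.34

12.3 mol/min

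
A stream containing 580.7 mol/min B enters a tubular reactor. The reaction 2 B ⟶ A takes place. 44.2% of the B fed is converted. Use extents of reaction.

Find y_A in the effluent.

B reacted = 0.442 × 580.7 = 256.7 mol/min; ν_B = −2, so ξ = 256.7/2 = 128.3 mol/min.
Outlet amounts (n = n₀ + ν ξ):
  B: 580.7 − 2(128.3) = 324
  A: 0 + 1(128.3) = 128.3
Total out = 452.4 mol/min; y_A = 128.3 / 452.4 = 0.2837.

0.284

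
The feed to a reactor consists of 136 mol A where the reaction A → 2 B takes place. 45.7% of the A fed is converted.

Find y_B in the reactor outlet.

A reacted = 0.457 × 136 = 62.15 mol; ν_A = −1, so ξ = 62.15/1 = 62.15 mol.
Outlet amounts (n = n₀ + ν ξ):
  A: 136 − 1(62.15) = 73.85
  B: 0 + 2(62.15) = 124.3
Total out = 198.2 mol; y_B = 124.3 / 198.2 = 0.6273.

0.627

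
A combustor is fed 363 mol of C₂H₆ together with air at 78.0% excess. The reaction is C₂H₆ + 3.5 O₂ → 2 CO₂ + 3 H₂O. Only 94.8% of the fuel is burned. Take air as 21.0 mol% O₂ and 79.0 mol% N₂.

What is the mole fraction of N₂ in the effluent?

Stoichiometric O₂ = 3.5 × 363 = 1270 mol; O₂ fed = 1270 × 1.780 = 2261 mol.
N₂ fed = 2261 × 79/21 = 8508 mol.
Fuel reacted = 0.948 × 363 → ξ = 344.1 mol.
Outlet (n = n₀ + ν ξ):
  C₂H₆: 363 − 1(344.1) = 18.88
  O₂: 2261 − 3.5(344.1) = 1057
  N₂: 8508 (inert)
  CO₂: 0 + 2(344.1) = 688.2
  H₂O: 0 + 3(344.1) = 1032
Total out = 11300 mol; y_N₂ = 8508 / 11300 = 0.7526.

0.753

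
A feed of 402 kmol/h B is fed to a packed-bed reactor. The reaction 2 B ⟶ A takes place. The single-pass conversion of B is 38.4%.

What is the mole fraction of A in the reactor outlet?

B reacted = 0.384 × 402 = 154.4 kmol/h; ν_B = −2, so ξ = 154.4/2 = 77.18 kmol/h.
Outlet amounts (n = n₀ + ν ξ):
  B: 402 − 2(77.18) = 247.6
  A: 0 + 1(77.18) = 77.18
Total out = 324.8 kmol/h; y_A = 77.18 / 324.8 = 0.2376.

0.238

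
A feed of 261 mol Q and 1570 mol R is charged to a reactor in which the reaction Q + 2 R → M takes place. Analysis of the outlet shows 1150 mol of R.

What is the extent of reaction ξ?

ξ = 210 mol

For R: n = n₀ − 2ξ → 1150 = 1570 − 2ξ, giving ξ = 210 mol.
Outlet amounts (n = n₀ + ν ξ):
  Q: 261 − 1(210) = 51
  R: 1570 − 2(210) = 1150
  M: 0 + 1(210) = 210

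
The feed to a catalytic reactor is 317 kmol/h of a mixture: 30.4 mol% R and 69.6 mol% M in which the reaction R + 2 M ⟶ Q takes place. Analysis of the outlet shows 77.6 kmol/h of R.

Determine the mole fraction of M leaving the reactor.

0.655

For R: n = n₀ − 1ξ → 77.6 = 96.37 − 1ξ, giving ξ = 18.77 kmol/h.
Outlet amounts (n = n₀ + ν ξ):
  R: 96.37 − 1(18.77) = 77.6
  M: 220.6 − 2(18.77) = 183.1
  Q: 0 + 1(18.77) = 18.77
Total out = 279.5 kmol/h; y_M = 183.1 / 279.5 = 0.6552.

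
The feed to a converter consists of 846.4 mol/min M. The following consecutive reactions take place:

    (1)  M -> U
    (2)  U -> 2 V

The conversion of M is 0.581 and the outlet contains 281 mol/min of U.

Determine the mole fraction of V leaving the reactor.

Conversion of M: M consumed = 1ξ₁ = 0.581 × 846.4 → ξ₁ = 491.8 mol/min.
U balance: n_U = 0 + 1ξ₁ − 1ξ₂ = 281 → ξ₂ = (1·491.8 − 281)/1 = 210.8 mol/min.
Outlet amounts (n = n₀ + Σ ν·ξ):
  M: 846.4 − 1(491.8) = 354.6
  U: 0 + 1(491.8) − 1(210.8) = 281
  V: 0 + 2(210.8) = 421.5
Total out = 1057 mol/min; y_V = 421.5 / 1057 = 0.3987.

0.399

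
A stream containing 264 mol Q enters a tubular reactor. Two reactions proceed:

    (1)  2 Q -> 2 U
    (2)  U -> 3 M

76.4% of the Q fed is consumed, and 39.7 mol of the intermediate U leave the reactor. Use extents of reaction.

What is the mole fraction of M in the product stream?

Conversion of Q: Q consumed = 2ξ₁ = 0.764 × 264 → ξ₁ = 100.8 mol.
U balance: n_U = 0 + 2ξ₁ − 1ξ₂ = 39.7 → ξ₂ = (2·100.8 − 39.7)/1 = 162 mol.
Outlet amounts (n = n₀ + Σ ν·ξ):
  Q: 264 − 2(100.8) = 62.3
  U: 0 + 2(100.8) − 1(162) = 39.7
  M: 0 + 3(162) = 486
Total out = 588 mol; y_M = 486 / 588 = 0.8265.

0.827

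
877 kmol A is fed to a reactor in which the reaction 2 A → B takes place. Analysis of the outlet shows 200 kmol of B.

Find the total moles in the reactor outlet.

677 kmol

For B: n = n₀ + 1ξ → 200 = 0 + 1ξ, giving ξ = 200 kmol.
Outlet amounts (n = n₀ + ν ξ):
  A: 877 − 2(200) = 477
  B: 0 + 1(200) = 200
Total out = 477 + 200 = 677 kmol.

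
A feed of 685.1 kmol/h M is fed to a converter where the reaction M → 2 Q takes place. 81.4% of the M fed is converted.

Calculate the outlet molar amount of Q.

M reacted = 0.814 × 685.1 = 557.7 kmol/h; ν_M = −1, so ξ = 557.7/1 = 557.7 kmol/h.
Outlet amounts (n = n₀ + ν ξ):
  M: 685.1 − 1(557.7) = 127.4
  Q: 0 + 2(557.7) = 1115

1120 kmol/h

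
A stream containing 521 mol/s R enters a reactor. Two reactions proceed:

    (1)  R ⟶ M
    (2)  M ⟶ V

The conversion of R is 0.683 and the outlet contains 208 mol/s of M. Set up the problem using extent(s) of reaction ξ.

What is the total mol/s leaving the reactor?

521 mol/s

Conversion of R: R consumed = 1ξ₁ = 0.683 × 521 → ξ₁ = 355.8 mol/s.
M balance: n_M = 0 + 1ξ₁ − 1ξ₂ = 208 → ξ₂ = (1·355.8 − 208)/1 = 147.8 mol/s.
Outlet amounts (n = n₀ + Σ ν·ξ):
  R: 521 − 1(355.8) = 165.2
  M: 0 + 1(355.8) − 1(147.8) = 208
  V: 0 + 1(147.8) = 147.8
Total out = 165.2 + 208 + 147.8 = 521 mol/s.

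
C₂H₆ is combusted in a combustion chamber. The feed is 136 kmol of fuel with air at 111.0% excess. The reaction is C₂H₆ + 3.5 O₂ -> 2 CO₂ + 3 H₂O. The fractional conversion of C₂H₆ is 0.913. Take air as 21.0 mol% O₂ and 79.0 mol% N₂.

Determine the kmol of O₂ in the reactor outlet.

Stoichiometric O₂ = 3.5 × 136 = 476 kmol; O₂ fed = 476 × 2.110 = 1004 kmol.
N₂ fed = 1004 × 79/21 = 3778 kmol.
Fuel reacted = 0.913 × 136 → ξ = 124.2 kmol.
Outlet (n = n₀ + ν ξ):
  C₂H₆: 136 − 1(124.2) = 11.83
  O₂: 1004 − 3.5(124.2) = 569.8
  N₂: 3778 (inert)
  CO₂: 0 + 2(124.2) = 248.3
  H₂O: 0 + 3(124.2) = 372.5

570 kmol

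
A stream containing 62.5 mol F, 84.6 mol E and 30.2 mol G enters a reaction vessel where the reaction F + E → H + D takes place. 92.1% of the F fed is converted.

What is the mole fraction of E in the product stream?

F reacted = 0.921 × 62.5 = 57.56 mol; ν_F = −1, so ξ = 57.56/1 = 57.56 mol.
Outlet amounts (n = n₀ + ν ξ):
  F: 62.5 − 1(57.56) = 4.938
  E: 84.6 − 1(57.56) = 27.04
  H: 0 + 1(57.56) = 57.56
  D: 0 + 1(57.56) = 57.56
  G: 30.2 (inert)
Total out = 177.3 mol; y_E = 27.04 / 177.3 = 0.1525.

0.152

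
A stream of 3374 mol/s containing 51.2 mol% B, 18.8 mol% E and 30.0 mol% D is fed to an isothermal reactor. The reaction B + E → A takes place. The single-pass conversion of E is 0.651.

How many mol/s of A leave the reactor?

E reacted = 0.651 × 634.3 = 412.9 mol/s; ν_E = −1, so ξ = 412.9/1 = 412.9 mol/s.
Outlet amounts (n = n₀ + ν ξ):
  B: 1727 − 1(412.9) = 1315
  E: 634.3 − 1(412.9) = 221.4
  A: 0 + 1(412.9) = 412.9
  D: 1012 (inert)

413 mol/s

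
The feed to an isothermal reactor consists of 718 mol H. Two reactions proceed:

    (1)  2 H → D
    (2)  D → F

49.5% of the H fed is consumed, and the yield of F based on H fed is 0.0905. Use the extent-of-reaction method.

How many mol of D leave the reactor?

113 mol

Conversion of H: H consumed = 2ξ₁ = 0.495 × 718 → ξ₁ = 177.7 mol.
Yield of F: 1ξ₂ / 718 = 0.0905 → ξ₂ = 64.98 mol.
Outlet amounts (n = n₀ + Σ ν·ξ):
  H: 718 − 2(177.7) = 362.6
  D: 0 + 1(177.7) − 1(64.98) = 112.7
  F: 0 + 1(64.98) = 64.98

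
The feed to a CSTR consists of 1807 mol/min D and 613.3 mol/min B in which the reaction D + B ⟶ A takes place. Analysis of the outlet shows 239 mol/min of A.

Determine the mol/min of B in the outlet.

For A: n = n₀ + 1ξ → 239 = 0 + 1ξ, giving ξ = 239 mol/min.
Outlet amounts (n = n₀ + ν ξ):
  D: 1807 − 1(239) = 1568
  B: 613.3 − 1(239) = 374.3
  A: 0 + 1(239) = 239

374 mol/min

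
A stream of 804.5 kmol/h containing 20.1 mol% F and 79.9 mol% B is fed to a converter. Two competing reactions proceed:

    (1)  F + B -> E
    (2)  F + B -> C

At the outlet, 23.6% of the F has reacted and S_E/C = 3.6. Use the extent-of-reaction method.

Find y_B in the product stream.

0.789

Conversion of F: F consumed = 0.236 × 161.7 = 38.16 kmol/h = 1ξ₁ + 1ξ₂.
Selectivity: 1ξ₁ / (1ξ₂) = 3.6 → ξ₁ = 3.6 ξ₂.
Substitute: (1·3.6 + 1) ξ₂ = 38.16 → ξ₂ = 8.296 kmol/h, ξ₁ = 29.87 kmol/h.
Outlet amounts (n = n₀ + Σ ν·ξ):
  F: 161.7 − 1(29.87) − 1(8.296) = 123.5
  B: 642.8 − 1(29.87) − 1(8.296) = 604.6
  E: 0 + 1(29.87) = 29.87
  C: 0 + 1(8.296) = 8.296
Total out = 766.3 kmol/h; y_B = 604.6 / 766.3 = 0.789.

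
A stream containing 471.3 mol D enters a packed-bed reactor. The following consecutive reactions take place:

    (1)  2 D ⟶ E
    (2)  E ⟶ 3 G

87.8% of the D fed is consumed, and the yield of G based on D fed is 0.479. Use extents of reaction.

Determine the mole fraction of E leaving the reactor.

0.317

Conversion of D: D consumed = 2ξ₁ = 0.878 × 471.3 → ξ₁ = 206.9 mol.
Yield of G: 3ξ₂ / 471.3 = 0.479 → ξ₂ = 75.25 mol.
Outlet amounts (n = n₀ + Σ ν·ξ):
  D: 471.3 − 2(206.9) = 57.5
  E: 0 + 1(206.9) − 1(75.25) = 131.6
  G: 0 + 3(75.25) = 225.8
Total out = 414.9 mol; y_E = 131.6 / 414.9 = 0.3173.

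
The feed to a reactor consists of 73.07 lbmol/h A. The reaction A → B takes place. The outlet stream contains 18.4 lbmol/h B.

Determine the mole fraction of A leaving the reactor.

For B: n = n₀ + 1ξ → 18.4 = 0 + 1ξ, giving ξ = 18.4 lbmol/h.
Outlet amounts (n = n₀ + ν ξ):
  A: 73.07 − 1(18.4) = 54.67
  B: 0 + 1(18.4) = 18.4
Total out = 73.07 lbmol/h; y_A = 54.67 / 73.07 = 0.7482.

0.748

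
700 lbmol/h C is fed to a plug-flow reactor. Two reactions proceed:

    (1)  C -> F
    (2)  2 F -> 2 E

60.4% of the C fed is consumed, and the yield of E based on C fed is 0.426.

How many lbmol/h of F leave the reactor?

125 lbmol/h

Conversion of C: C consumed = 1ξ₁ = 0.604 × 700 → ξ₁ = 422.8 lbmol/h.
Yield of E: 2ξ₂ / 700 = 0.426 → ξ₂ = 149.1 lbmol/h.
Outlet amounts (n = n₀ + Σ ν·ξ):
  C: 700 − 1(422.8) = 277.2
  F: 0 + 1(422.8) − 2(149.1) = 124.6
  E: 0 + 2(149.1) = 298.2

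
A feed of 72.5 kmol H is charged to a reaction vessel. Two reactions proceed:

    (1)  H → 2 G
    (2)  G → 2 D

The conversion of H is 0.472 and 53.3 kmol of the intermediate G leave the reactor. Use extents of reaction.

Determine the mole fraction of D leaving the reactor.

Conversion of H: H consumed = 1ξ₁ = 0.472 × 72.5 → ξ₁ = 34.22 kmol.
G balance: n_G = 0 + 2ξ₁ − 1ξ₂ = 53.3 → ξ₂ = (2·34.22 − 53.3)/1 = 15.14 kmol.
Outlet amounts (n = n₀ + Σ ν·ξ):
  H: 72.5 − 1(34.22) = 38.28
  G: 0 + 2(34.22) − 1(15.14) = 53.3
  D: 0 + 2(15.14) = 30.28
Total out = 121.9 kmol; y_D = 30.28 / 121.9 = 0.2485.

0.248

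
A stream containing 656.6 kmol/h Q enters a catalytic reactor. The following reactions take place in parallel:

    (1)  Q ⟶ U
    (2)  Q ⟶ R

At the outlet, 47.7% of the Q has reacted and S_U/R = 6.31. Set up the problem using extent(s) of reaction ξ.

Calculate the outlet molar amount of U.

270 kmol/h

Conversion of Q: Q consumed = 0.477 × 656.6 = 313.2 kmol/h = 1ξ₁ + 1ξ₂.
Selectivity: 1ξ₁ / (1ξ₂) = 6.31 → ξ₁ = 6.31 ξ₂.
Substitute: (1·6.31 + 1) ξ₂ = 313.2 → ξ₂ = 42.85 kmol/h, ξ₁ = 270.4 kmol/h.
Outlet amounts (n = n₀ + Σ ν·ξ):
  Q: 656.6 − 1(270.4) − 1(42.85) = 343.4
  U: 0 + 1(270.4) = 270.4
  R: 0 + 1(42.85) = 42.85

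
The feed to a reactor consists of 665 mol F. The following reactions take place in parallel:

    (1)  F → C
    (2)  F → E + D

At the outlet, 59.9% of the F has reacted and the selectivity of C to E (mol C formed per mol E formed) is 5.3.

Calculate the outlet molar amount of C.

335 mol

Conversion of F: F consumed = 0.599 × 665 = 398.3 mol = 1ξ₁ + 1ξ₂.
Selectivity: 1ξ₁ / (1ξ₂) = 5.3 → ξ₁ = 5.3 ξ₂.
Substitute: (1·5.3 + 1) ξ₂ = 398.3 → ξ₂ = 63.23 mol, ξ₁ = 335.1 mol.
Outlet amounts (n = n₀ + Σ ν·ξ):
  F: 665 − 1(335.1) − 1(63.23) = 266.7
  C: 0 + 1(335.1) = 335.1
  E: 0 + 1(63.23) = 63.23
  D: 0 + 1(63.23) = 63.23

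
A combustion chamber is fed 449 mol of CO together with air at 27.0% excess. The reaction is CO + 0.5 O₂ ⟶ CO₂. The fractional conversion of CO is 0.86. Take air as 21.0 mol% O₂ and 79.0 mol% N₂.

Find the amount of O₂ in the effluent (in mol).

92 mol

Stoichiometric O₂ = 0.5 × 449 = 224.5 mol; O₂ fed = 224.5 × 1.270 = 285.1 mol.
N₂ fed = 285.1 × 79/21 = 1073 mol.
Fuel reacted = 0.86 × 449 → ξ = 386.1 mol.
Outlet (n = n₀ + ν ξ):
  CO: 449 − 1(386.1) = 62.86
  O₂: 285.1 − 0.5(386.1) = 92.05
  N₂: 1073 (inert)
  CO₂: 0 + 1(386.1) = 386.1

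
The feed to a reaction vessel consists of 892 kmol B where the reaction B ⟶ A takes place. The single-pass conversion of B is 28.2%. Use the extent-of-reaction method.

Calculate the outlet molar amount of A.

B reacted = 0.282 × 892 = 251.5 kmol; ν_B = −1, so ξ = 251.5/1 = 251.5 kmol.
Outlet amounts (n = n₀ + ν ξ):
  B: 892 − 1(251.5) = 640.5
  A: 0 + 1(251.5) = 251.5

252 kmol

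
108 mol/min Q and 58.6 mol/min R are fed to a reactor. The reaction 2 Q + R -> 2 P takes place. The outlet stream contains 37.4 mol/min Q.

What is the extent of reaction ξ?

ξ = 35.3 mol/min

For Q: n = n₀ − 2ξ → 37.4 = 108 − 2ξ, giving ξ = 35.3 mol/min.
Outlet amounts (n = n₀ + ν ξ):
  Q: 108 − 2(35.3) = 37.4
  R: 58.6 − 1(35.3) = 23.3
  P: 0 + 2(35.3) = 70.6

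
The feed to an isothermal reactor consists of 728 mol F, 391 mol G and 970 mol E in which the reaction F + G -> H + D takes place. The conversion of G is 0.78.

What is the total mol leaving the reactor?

G reacted = 0.78 × 391 = 305 mol; ν_G = −1, so ξ = 305/1 = 305 mol.
Outlet amounts (n = n₀ + ν ξ):
  F: 728 − 1(305) = 423
  G: 391 − 1(305) = 86.02
  H: 0 + 1(305) = 305
  D: 0 + 1(305) = 305
  E: 970 (inert)
Total out = 423 + 86.02 + 305 + 305 + 970 = 2089 mol.

2090 mol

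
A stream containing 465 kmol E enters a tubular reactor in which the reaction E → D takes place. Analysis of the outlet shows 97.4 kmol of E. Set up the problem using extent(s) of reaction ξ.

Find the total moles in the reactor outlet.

465 kmol

For E: n = n₀ − 1ξ → 97.4 = 465 − 1ξ, giving ξ = 367.6 kmol.
Outlet amounts (n = n₀ + ν ξ):
  E: 465 − 1(367.6) = 97.4
  D: 0 + 1(367.6) = 367.6
Total out = 97.4 + 367.6 = 465 kmol.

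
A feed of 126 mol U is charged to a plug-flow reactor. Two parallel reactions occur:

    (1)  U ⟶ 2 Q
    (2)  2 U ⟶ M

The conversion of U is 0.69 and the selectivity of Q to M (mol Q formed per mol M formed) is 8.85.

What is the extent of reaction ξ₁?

ξ₁ = 59.9 mol

Conversion of U: U consumed = 0.69 × 126 = 86.94 mol = 1ξ₁ + 2ξ₂.
Selectivity: 2ξ₁ / (1ξ₂) = 8.85 → ξ₁ = 4.425 ξ₂.
Substitute: (1·4.425 + 2) ξ₂ = 86.94 → ξ₂ = 13.53 mol, ξ₁ = 59.88 mol.
Outlet amounts (n = n₀ + Σ ν·ξ):
  U: 126 − 1(59.88) − 2(13.53) = 39.06
  Q: 0 + 2(59.88) = 119.8
  M: 0 + 1(13.53) = 13.53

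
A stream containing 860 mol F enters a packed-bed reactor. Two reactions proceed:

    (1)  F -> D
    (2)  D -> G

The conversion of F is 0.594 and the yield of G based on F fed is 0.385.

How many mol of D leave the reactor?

Conversion of F: F consumed = 1ξ₁ = 0.594 × 860 → ξ₁ = 510.8 mol.
Yield of G: 1ξ₂ / 860 = 0.385 → ξ₂ = 331.1 mol.
Outlet amounts (n = n₀ + Σ ν·ξ):
  F: 860 − 1(510.8) = 349.2
  D: 0 + 1(510.8) − 1(331.1) = 179.7
  G: 0 + 1(331.1) = 331.1

180 mol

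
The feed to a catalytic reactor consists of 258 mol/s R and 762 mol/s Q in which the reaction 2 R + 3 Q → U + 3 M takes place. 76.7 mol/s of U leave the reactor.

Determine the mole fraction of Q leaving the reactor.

0.564

For U: n = n₀ + 1ξ → 76.7 = 0 + 1ξ, giving ξ = 76.7 mol/s.
Outlet amounts (n = n₀ + ν ξ):
  R: 258 − 2(76.7) = 104.6
  Q: 762 − 3(76.7) = 531.9
  U: 0 + 1(76.7) = 76.7
  M: 0 + 3(76.7) = 230.1
Total out = 943.3 mol/s; y_Q = 531.9 / 943.3 = 0.5639.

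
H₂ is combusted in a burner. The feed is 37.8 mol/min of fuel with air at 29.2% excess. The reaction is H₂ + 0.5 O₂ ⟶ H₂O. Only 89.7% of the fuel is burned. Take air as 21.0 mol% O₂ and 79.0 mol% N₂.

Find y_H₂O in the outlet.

0.247

Stoichiometric O₂ = 0.5 × 37.8 = 18.9 mol/min; O₂ fed = 18.9 × 1.292 = 24.42 mol/min.
N₂ fed = 24.42 × 79/21 = 91.86 mol/min.
Fuel reacted = 0.897 × 37.8 → ξ = 33.91 mol/min.
Outlet (n = n₀ + ν ξ):
  H₂: 37.8 − 1(33.91) = 3.893
  O₂: 24.42 − 0.5(33.91) = 7.465
  N₂: 91.86 (inert)
  H₂O: 0 + 1(33.91) = 33.91
Total out = 137.1 mol/min; y_H₂O = 33.91 / 137.1 = 0.2473.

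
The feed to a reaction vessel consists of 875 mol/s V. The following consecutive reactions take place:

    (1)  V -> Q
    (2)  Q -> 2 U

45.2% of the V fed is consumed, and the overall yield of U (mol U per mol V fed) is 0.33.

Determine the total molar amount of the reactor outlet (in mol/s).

1020 mol/s

Conversion of V: V consumed = 1ξ₁ = 0.452 × 875 → ξ₁ = 395.5 mol/s.
Yield of U: 2ξ₂ / 875 = 0.33 → ξ₂ = 144.4 mol/s.
Outlet amounts (n = n₀ + Σ ν·ξ):
  V: 875 − 1(395.5) = 479.5
  Q: 0 + 1(395.5) − 1(144.4) = 251.1
  U: 0 + 2(144.4) = 288.8
Total out = 479.5 + 251.1 + 288.8 = 1019 mol/s.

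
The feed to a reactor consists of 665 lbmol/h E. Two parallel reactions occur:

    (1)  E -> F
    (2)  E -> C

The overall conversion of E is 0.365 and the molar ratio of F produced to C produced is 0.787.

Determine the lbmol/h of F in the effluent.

Conversion of E: E consumed = 0.365 × 665 = 242.7 lbmol/h = 1ξ₁ + 1ξ₂.
Selectivity: 1ξ₁ / (1ξ₂) = 0.787 → ξ₁ = 0.787 ξ₂.
Substitute: (1·0.787 + 1) ξ₂ = 242.7 → ξ₂ = 135.8 lbmol/h, ξ₁ = 106.9 lbmol/h.
Outlet amounts (n = n₀ + Σ ν·ξ):
  E: 665 − 1(106.9) − 1(135.8) = 422.3
  F: 0 + 1(106.9) = 106.9
  C: 0 + 1(135.8) = 135.8

107 lbmol/h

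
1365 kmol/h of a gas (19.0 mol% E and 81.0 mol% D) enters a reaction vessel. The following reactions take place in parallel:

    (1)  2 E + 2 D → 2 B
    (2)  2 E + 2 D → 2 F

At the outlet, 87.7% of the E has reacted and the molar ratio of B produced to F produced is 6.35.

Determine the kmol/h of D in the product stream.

878 kmol/h

Conversion of E: E consumed = 0.877 × 259.4 = 227.4 kmol/h = 2ξ₁ + 2ξ₂.
Selectivity: 2ξ₁ / (2ξ₂) = 6.35 → ξ₁ = 6.35 ξ₂.
Substitute: (2·6.35 + 2) ξ₂ = 227.4 → ξ₂ = 15.47 kmol/h, ξ₁ = 98.25 kmol/h.
Outlet amounts (n = n₀ + Σ ν·ξ):
  E: 259.4 − 2(98.25) − 2(15.47) = 31.9
  D: 1106 − 2(98.25) − 2(15.47) = 878.2
  B: 0 + 2(98.25) = 196.5
  F: 0 + 2(15.47) = 30.95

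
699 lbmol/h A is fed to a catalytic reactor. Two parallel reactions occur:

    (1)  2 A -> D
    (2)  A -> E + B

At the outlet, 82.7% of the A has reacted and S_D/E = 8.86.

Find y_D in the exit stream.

Conversion of A: A consumed = 0.827 × 699 = 578.1 lbmol/h = 2ξ₁ + 1ξ₂.
Selectivity: 1ξ₁ / (1ξ₂) = 8.86 → ξ₁ = 8.86 ξ₂.
Substitute: (2·8.86 + 1) ξ₂ = 578.1 → ξ₂ = 30.88 lbmol/h, ξ₁ = 273.6 lbmol/h.
Outlet amounts (n = n₀ + Σ ν·ξ):
  A: 699 − 2(273.6) − 1(30.88) = 120.9
  D: 0 + 1(273.6) = 273.6
  E: 0 + 1(30.88) = 30.88
  B: 0 + 1(30.88) = 30.88
Total out = 456.3 lbmol/h; y_D = 273.6 / 456.3 = 0.5996.

0.6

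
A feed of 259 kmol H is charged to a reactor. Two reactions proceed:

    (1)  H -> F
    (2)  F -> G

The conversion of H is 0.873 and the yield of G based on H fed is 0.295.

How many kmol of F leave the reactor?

150 kmol

Conversion of H: H consumed = 1ξ₁ = 0.873 × 259 → ξ₁ = 226.1 kmol.
Yield of G: 1ξ₂ / 259 = 0.295 → ξ₂ = 76.41 kmol.
Outlet amounts (n = n₀ + Σ ν·ξ):
  H: 259 − 1(226.1) = 32.89
  F: 0 + 1(226.1) − 1(76.41) = 149.7
  G: 0 + 1(76.41) = 76.41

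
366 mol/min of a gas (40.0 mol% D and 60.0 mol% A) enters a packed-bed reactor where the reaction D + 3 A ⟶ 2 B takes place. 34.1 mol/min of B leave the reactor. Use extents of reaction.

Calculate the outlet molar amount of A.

For B: n = n₀ + 2ξ → 34.1 = 0 + 2ξ, giving ξ = 17.05 mol/min.
Outlet amounts (n = n₀ + ν ξ):
  D: 146.4 − 1(17.05) = 129.3
  A: 219.6 − 3(17.05) = 168.4
  B: 0 + 2(17.05) = 34.1

168 mol/min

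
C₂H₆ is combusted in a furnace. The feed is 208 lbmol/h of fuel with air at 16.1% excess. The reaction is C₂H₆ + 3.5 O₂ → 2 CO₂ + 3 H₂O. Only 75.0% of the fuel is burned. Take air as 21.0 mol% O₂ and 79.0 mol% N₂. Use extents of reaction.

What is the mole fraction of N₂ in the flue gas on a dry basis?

0.827

Stoichiometric O₂ = 3.5 × 208 = 728 lbmol/h; O₂ fed = 728 × 1.161 = 845.2 lbmol/h.
N₂ fed = 845.2 × 79/21 = 3180 lbmol/h.
Fuel reacted = 0.75 × 208 → ξ = 156 lbmol/h.
Outlet (n = n₀ + ν ξ):
  C₂H₆: 208 − 1(156) = 52
  O₂: 845.2 − 3.5(156) = 299.2
  N₂: 3180 (inert)
  CO₂: 0 + 2(156) = 312
  H₂O: 0 + 3(156) = 468
Dry total = 3843 lbmol/h; y_N₂ (dry) = 3180 / 3843 = 0.8274.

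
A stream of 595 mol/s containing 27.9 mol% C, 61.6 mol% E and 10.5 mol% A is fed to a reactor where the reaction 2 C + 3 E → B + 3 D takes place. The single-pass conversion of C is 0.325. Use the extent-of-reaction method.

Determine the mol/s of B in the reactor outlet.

C reacted = 0.325 × 166 = 53.95 mol/s; ν_C = −2, so ξ = 53.95/2 = 26.98 mol/s.
Outlet amounts (n = n₀ + ν ξ):
  C: 166 − 2(26.98) = 112.1
  E: 366.5 − 3(26.98) = 285.6
  B: 0 + 1(26.98) = 26.98
  D: 0 + 3(26.98) = 80.93
  A: 62.48 (inert)

27 mol/s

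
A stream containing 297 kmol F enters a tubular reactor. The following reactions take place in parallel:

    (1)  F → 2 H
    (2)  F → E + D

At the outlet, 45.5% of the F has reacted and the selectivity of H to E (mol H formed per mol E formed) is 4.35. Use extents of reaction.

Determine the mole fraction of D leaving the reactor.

Conversion of F: F consumed = 0.455 × 297 = 135.1 kmol = 1ξ₁ + 1ξ₂.
Selectivity: 2ξ₁ / (1ξ₂) = 4.35 → ξ₁ = 2.175 ξ₂.
Substitute: (1·2.175 + 1) ξ₂ = 135.1 → ξ₂ = 42.56 kmol, ξ₁ = 92.57 kmol.
Outlet amounts (n = n₀ + Σ ν·ξ):
  F: 297 − 1(92.57) − 1(42.56) = 161.9
  H: 0 + 2(92.57) = 185.1
  E: 0 + 1(42.56) = 42.56
  D: 0 + 1(42.56) = 42.56
Total out = 432.1 kmol; y_D = 42.56 / 432.1 = 0.09849.

0.0985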